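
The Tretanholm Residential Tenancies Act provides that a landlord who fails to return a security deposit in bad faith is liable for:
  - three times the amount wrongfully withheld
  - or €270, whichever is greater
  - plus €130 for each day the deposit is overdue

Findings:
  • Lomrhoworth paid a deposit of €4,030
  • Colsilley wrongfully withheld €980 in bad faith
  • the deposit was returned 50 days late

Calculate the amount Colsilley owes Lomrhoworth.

€9,440

Trebled: 3 × €980 = €2,940
Minimum €270: €2,940 meets the minimum, no increase.
Late-return penalty: 50 × €130 = €6,500
Damages plus late penalty: €2,940 + €6,500 = €9,440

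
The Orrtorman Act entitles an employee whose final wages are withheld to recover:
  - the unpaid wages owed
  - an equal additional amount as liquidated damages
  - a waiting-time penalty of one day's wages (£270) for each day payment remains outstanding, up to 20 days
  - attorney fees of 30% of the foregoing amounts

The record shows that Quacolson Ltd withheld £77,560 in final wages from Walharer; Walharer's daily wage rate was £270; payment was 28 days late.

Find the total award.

£208,676

Liquidated damages (equal amount): £77,560
Penalty days: min(28, 20) = 20
Waiting-time penalty: 20 × £270 = £5,400
Subtotal: £77,560 + £77,560 + £5,400 = £160,520
Attorney fees: 30% of £160,520 = £48,156
Total award: £160,520 + £48,156 = £208,676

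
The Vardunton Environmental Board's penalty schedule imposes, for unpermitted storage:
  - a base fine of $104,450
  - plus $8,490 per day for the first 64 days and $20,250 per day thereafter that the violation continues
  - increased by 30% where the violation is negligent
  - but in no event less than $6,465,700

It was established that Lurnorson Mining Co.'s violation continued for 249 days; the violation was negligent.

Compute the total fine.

$6,465,700

First 64 days: 64 × $8,490 = $543,360
Remaining days: (249 − 64) × $20,250 = $3,746,250
Per-day component: $543,360 + $3,746,250 = $4,289,610
Base plus per-day: $104,450 + $4,289,610 = $4,394,060
Enhancement: 30% of $4,394,060 = $1,318,218
Enhanced fine: $4,394,060 + $1,318,218 = $5,712,278
Minimum $6,465,700: $5,712,278 is below the minimum → $6,465,700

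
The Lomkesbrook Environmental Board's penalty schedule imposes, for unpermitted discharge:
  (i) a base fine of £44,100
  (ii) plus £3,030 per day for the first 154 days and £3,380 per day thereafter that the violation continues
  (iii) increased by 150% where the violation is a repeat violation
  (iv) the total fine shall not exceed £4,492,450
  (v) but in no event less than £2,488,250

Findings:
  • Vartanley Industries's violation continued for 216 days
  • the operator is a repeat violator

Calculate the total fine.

£2,488,250

First 154 days: 154 × £3,030 = £466,620
Remaining days: (216 − 154) × £3,380 = £209,560
Per-day component: £466,620 + £209,560 = £676,180
Base plus per-day: £44,100 + £676,180 = £720,280
Enhancement: 150% of £720,280 = £1,080,420
Enhanced fine: £720,280 + £1,080,420 = £1,800,700
Cap at £4,492,450: £1,800,700 is within the cap, no reduction.
Minimum £2,488,250: £1,800,700 is below the minimum → £2,488,250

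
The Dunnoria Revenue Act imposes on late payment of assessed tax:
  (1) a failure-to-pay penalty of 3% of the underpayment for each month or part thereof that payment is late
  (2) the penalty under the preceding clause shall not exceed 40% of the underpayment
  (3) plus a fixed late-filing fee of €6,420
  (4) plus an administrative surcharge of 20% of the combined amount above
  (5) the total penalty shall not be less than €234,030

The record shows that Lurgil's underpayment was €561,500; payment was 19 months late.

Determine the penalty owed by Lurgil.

€277,224

Accrued rate: 3% × 19 = 57%, capped at 40% → 40%
Failure-to-pay penalty: 40% of €561,500 = €224,600
Penalty before surcharge: €224,600 + €6,420 = €231,020
Administrative surcharge: 20% of €231,020 = €46,204
Total penalty: €231,020 + €46,204 = €277,224
Minimum €234,030: €277,224 meets the minimum, no increase.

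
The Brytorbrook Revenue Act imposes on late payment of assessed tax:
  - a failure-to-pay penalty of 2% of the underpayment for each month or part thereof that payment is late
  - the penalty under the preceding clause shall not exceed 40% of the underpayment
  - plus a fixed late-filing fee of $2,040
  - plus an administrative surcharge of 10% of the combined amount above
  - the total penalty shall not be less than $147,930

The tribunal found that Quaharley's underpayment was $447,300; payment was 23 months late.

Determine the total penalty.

$199,056

Accrued rate: 2% × 23 = 46%, capped at 40% → 40%
Failure-to-pay penalty: 40% of $447,300 = $178,920
Penalty before surcharge: $178,920 + $2,040 = $180,960
Administrative surcharge: 10% of $180,960 = $18,096
Total penalty: $180,960 + $18,096 = $199,056
Minimum $147,930: $199,056 meets the minimum, no increase.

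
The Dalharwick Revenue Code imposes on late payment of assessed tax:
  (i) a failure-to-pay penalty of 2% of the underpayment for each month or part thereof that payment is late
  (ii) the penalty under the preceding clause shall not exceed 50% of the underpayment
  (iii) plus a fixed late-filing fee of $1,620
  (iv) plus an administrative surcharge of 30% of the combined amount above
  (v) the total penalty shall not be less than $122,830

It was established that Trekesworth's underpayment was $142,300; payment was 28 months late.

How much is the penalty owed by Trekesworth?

Accrued rate: 2% × 28 = 56%, capped at 50% → 50%
Failure-to-pay penalty: 50% of $142,300 = $71,150
Penalty before surcharge: $71,150 + $1,620 = $72,770
Administrative surcharge: 30% of $72,770 = $21,831
Total penalty: $72,770 + $21,831 = $94,601
Minimum $122,830: $94,601 is below the minimum → $122,830

Penalty: $122,830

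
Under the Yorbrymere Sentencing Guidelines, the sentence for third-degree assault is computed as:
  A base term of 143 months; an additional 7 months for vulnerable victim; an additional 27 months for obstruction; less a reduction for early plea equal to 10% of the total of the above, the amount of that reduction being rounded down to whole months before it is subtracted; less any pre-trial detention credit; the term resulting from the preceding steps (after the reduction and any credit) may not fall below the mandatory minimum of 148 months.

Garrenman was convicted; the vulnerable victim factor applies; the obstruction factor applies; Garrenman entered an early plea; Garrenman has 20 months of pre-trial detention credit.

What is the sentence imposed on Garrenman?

148 months

Vulnerable victim enhancement: +7 months
Obstruction enhancement: +27 months
Adjusted term: 143 months + 7 months + 27 months = 177 months
Early plea reduction: 10% of 177 months = 17 months (rounded down)
After reduction: 177 − 17 = 160 months
Less pre-trial detention credit: 160 months − 20 months = 140 months
Minimum 148 months: 140 months is below the minimum → 148 months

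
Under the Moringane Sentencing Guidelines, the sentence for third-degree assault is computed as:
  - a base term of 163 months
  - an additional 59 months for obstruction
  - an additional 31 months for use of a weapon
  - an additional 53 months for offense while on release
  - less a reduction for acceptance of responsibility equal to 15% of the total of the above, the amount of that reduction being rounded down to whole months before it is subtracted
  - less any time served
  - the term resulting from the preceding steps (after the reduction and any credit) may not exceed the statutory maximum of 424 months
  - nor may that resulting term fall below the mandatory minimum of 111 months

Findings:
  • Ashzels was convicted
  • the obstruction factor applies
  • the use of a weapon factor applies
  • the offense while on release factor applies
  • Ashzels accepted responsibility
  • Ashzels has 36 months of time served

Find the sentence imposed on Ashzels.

Obstruction enhancement: +59 months
Use of a weapon enhancement: +31 months
Offense while on release enhancement: +53 months
Adjusted term: 163 months + 59 months + 31 months + 53 months = 306 months
Acceptance of responsibility reduction: 15% of 306 months = 45 months (rounded down)
After reduction: 306 − 45 = 261 months
Less time served: 261 months − 36 months = 225 months
Cap at 424 months: 225 months is within the cap, no reduction.
Minimum 111 months: 225 months meets the minimum, no increase.

Sentence: 225 months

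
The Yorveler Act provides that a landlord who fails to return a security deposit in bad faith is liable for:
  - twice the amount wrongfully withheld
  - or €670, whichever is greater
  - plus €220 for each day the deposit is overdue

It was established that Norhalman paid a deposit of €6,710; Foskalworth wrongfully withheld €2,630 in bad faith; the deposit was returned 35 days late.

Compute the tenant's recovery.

€12,960

Doubled: 2 × €2,630 = €5,260
Minimum €670: €5,260 meets the minimum, no increase.
Late-return penalty: 35 × €220 = €7,700
Damages plus late penalty: €5,260 + €7,700 = €12,960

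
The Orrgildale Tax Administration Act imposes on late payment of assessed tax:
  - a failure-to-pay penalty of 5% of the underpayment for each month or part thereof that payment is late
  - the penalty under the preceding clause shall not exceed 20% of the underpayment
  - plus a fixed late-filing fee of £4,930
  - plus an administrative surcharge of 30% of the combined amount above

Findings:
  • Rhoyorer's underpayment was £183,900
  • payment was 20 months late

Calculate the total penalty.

£54,223

Accrued rate: 5% × 20 = 100%, capped at 20% → 20%
Failure-to-pay penalty: 20% of £183,900 = £36,780
Penalty before surcharge: £36,780 + £4,930 = £41,710
Administrative surcharge: 30% of £41,710 = £12,513
Total penalty: £41,710 + £12,513 = £54,223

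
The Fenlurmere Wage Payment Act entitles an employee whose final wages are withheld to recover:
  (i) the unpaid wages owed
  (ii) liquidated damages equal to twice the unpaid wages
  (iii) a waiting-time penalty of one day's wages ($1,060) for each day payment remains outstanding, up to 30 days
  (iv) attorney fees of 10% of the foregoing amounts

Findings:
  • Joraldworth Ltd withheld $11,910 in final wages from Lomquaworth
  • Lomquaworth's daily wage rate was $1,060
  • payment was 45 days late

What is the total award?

$74,283

Doubled: 2 × $11,910 = $23,820
Penalty days: min(45, 30) = 30
Waiting-time penalty: 30 × $1,060 = $31,800
Subtotal: $11,910 + $23,820 + $31,800 = $67,530
Attorney fees: 10% of $67,530 = $6,753
Total award: $67,530 + $6,753 = $74,283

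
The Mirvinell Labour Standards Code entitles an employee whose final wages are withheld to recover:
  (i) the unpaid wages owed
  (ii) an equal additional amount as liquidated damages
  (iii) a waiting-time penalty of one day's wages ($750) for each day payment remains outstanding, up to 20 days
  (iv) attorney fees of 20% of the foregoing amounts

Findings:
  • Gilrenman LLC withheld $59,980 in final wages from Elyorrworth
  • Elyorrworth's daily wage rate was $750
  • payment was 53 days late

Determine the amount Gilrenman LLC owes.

$161,952

Liquidated damages (equal amount): $59,980
Penalty days: min(53, 20) = 20
Waiting-time penalty: 20 × $750 = $15,000
Subtotal: $59,980 + $59,980 + $15,000 = $134,960
Attorney fees: 20% of $134,960 = $26,992
Total award: $134,960 + $26,992 = $161,952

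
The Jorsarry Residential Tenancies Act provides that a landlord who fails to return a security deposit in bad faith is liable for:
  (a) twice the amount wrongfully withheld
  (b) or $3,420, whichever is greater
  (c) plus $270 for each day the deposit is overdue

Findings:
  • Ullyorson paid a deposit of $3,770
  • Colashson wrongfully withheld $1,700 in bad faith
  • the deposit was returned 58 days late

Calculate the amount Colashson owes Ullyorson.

Doubled: 2 × $1,700 = $3,400
Minimum $3,420: $3,400 is below the minimum → $3,420
Late-return penalty: 58 × $270 = $15,660
Damages plus late penalty: $3,420 + $15,660 = $19,080

$19,080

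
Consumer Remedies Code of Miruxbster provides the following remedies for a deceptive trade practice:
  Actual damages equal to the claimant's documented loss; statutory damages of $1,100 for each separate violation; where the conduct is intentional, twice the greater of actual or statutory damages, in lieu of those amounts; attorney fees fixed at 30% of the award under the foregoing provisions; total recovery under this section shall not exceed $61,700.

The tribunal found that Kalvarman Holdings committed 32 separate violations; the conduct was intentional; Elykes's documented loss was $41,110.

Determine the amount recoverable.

Total recovery: $61,700

Statutory damages: 32 × $1,100 = $35,200
Greater of actual damages ($41,110) or statutory damages ($35,200): $41,110
Doubled: 2 × $41,110 = $82,220
Attorney fees: 30% of $82,220 = $24,666
Total before cap: $82,220 + $24,666 = $106,886
Cap at $61,700: $106,886 exceeds the cap → $61,700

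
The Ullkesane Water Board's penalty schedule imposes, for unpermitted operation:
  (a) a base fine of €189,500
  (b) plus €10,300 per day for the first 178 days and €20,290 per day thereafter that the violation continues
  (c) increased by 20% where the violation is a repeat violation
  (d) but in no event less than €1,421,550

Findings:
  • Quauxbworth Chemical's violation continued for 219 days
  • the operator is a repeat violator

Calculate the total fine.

First 178 days: 178 × €10,300 = €1,833,400
Remaining days: (219 − 178) × €20,290 = €831,890
Per-day component: €1,833,400 + €831,890 = €2,665,290
Base plus per-day: €189,500 + €2,665,290 = €2,854,790
Enhancement: 20% of €2,854,790 = €570,958
Enhanced fine: €2,854,790 + €570,958 = €3,425,748
Minimum €1,421,550: €3,425,748 meets the minimum, no increase.

€3,425,748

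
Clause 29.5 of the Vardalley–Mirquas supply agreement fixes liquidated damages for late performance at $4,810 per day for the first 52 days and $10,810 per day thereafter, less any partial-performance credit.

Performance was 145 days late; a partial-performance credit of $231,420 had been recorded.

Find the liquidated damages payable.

First 52 days: 52 × $4,810 = $250,120
Remaining days: (145 − 52) × $10,810 = $1,005,330
Accrued per-day damages: $250,120 + $1,005,330 = $1,255,450
Less partial-performance credit: $1,255,450 − $231,420 = $1,024,030

$1,024,030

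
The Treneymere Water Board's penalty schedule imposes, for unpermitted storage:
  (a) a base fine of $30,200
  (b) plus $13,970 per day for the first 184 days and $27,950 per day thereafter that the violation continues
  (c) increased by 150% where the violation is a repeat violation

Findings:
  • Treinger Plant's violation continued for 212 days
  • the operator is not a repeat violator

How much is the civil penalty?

First 184 days: 184 × $13,970 = $2,570,480
Remaining days: (212 − 184) × $27,950 = $782,600
Per-day component: $2,570,480 + $782,600 = $3,353,080
Base plus per-day: $30,200 + $3,353,080 = $3,383,280
The operator is not a repeat violator: no 150% increase.

$3,383,280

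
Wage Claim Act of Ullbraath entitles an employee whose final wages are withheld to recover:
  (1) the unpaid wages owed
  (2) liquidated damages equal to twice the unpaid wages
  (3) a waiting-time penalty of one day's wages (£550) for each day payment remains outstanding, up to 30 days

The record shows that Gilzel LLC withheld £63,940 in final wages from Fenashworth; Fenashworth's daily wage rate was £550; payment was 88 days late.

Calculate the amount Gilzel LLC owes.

Doubled: 2 × £63,940 = £127,880
Penalty days: min(88, 30) = 30
Waiting-time penalty: 30 × £550 = £16,500
Total award: £63,940 + £127,880 + £16,500 = £208,320

£208,320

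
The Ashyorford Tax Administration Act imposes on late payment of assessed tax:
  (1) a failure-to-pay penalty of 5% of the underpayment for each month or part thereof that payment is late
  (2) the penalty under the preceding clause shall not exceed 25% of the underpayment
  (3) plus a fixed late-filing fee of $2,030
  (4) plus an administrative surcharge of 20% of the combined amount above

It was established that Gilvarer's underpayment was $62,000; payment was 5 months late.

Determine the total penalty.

$21,036

Accrued rate: 5% × 5 = 25%, capped at 25% → 25%
Failure-to-pay penalty: 25% of $62,000 = $15,500
Penalty before surcharge: $15,500 + $2,030 = $17,530
Administrative surcharge: 20% of $17,530 = $3,506
Total penalty: $17,530 + $3,506 = $21,036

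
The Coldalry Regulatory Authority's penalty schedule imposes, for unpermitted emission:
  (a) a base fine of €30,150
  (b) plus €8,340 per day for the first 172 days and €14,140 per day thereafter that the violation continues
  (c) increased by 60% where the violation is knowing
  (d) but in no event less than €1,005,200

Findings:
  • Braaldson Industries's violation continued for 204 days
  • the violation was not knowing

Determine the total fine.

€1,917,110

First 172 days: 172 × €8,340 = €1,434,480
Remaining days: (204 − 172) × €14,140 = €452,480
Per-day component: €1,434,480 + €452,480 = €1,886,960
Base plus per-day: €30,150 + €1,886,960 = €1,917,110
The violation was not knowing: no 60% increase.
Minimum €1,005,200: €1,917,110 meets the minimum, no increase.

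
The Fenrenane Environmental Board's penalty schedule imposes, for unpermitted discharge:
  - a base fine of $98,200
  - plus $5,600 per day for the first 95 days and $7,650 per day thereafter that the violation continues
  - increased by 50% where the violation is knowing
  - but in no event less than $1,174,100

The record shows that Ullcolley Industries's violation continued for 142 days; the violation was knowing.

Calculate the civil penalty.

First 95 days: 95 × $5,600 = $532,000
Remaining days: (142 − 95) × $7,650 = $359,550
Per-day component: $532,000 + $359,550 = $891,550
Base plus per-day: $98,200 + $891,550 = $989,750
Enhancement: 50% of $989,750 = $494,875
Enhanced fine: $989,750 + $494,875 = $1,484,625
Minimum $1,174,100: $1,484,625 meets the minimum, no increase.

$1,484,625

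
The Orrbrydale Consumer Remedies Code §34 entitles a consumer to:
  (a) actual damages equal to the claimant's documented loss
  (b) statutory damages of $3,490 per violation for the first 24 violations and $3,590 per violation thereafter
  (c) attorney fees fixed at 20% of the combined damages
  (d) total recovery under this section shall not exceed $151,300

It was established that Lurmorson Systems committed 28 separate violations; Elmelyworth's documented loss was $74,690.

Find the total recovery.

First 24 violations: 24 × $3,490 = $83,760
Remaining violations: (28 − 24) × $3,590 = $14,360
Statutory damages: $83,760 + $14,360 = $98,120
Combined damages: $74,690 + $98,120 = $172,810
Attorney fees: 20% of $172,810 = $34,562
Total before cap: $172,810 + $34,562 = $207,372
Cap at $151,300: $207,372 exceeds the cap → $151,300

Total recovery: $151,300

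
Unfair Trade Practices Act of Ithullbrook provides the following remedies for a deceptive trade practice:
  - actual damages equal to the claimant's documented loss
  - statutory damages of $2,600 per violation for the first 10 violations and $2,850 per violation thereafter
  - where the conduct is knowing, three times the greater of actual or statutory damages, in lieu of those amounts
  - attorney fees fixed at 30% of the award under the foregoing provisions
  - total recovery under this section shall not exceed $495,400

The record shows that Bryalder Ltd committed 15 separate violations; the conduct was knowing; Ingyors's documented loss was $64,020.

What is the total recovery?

First 10 violations: 10 × $2,600 = $26,000
Remaining violations: (15 − 10) × $2,850 = $14,250
Statutory damages: $26,000 + $14,250 = $40,250
Greater of actual damages ($64,020) or statutory damages ($40,250): $64,020
Trebled: 3 × $64,020 = $192,060
Attorney fees: 30% of $192,060 = $57,618
Total before cap: $192,060 + $57,618 = $249,678
Cap at $495,400: $249,678 is within the cap, no reduction.

$249,678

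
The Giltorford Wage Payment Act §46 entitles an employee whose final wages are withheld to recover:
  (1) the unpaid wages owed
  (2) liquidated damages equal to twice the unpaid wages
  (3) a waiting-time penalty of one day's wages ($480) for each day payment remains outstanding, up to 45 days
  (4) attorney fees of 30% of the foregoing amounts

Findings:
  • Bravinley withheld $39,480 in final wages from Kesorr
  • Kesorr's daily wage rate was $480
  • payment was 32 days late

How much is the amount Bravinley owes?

$173,940

Doubled: 2 × $39,480 = $78,960
Penalty days: min(32, 45) = 32
Waiting-time penalty: 32 × $480 = $15,360
Subtotal: $39,480 + $78,960 + $15,360 = $133,800
Attorney fees: 30% of $133,800 = $40,140
Total award: $133,800 + $40,140 = $173,940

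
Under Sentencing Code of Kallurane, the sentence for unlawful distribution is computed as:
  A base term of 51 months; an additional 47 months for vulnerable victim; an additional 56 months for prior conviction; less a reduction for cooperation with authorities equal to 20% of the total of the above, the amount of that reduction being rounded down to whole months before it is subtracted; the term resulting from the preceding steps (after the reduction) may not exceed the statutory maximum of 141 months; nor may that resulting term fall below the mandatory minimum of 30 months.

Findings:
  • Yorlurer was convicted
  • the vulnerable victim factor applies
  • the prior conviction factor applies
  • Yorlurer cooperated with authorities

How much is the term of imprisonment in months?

Vulnerable victim enhancement: +47 months
Prior conviction enhancement: +56 months
Adjusted term: 51 months + 47 months + 56 months = 154 months
Cooperation with authorities reduction: 20% of 154 months = 30 months (rounded down)
After reduction: 154 − 30 = 124 months
Cap at 141 months: 124 months is within the cap, no reduction.
Minimum 30 months: 124 months meets the minimum, no increase.

124 months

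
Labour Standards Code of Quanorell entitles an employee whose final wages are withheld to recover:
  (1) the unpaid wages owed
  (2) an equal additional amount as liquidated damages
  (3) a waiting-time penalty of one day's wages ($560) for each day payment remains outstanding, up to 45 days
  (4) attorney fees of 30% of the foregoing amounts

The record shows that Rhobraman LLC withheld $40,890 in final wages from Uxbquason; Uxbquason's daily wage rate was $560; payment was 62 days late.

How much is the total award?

Liquidated damages (equal amount): $40,890
Penalty days: min(62, 45) = 45
Waiting-time penalty: 45 × $560 = $25,200
Subtotal: $40,890 + $40,890 + $25,200 = $106,980
Attorney fees: 30% of $106,980 = $32,094
Total award: $106,980 + $32,094 = $139,074

$139,074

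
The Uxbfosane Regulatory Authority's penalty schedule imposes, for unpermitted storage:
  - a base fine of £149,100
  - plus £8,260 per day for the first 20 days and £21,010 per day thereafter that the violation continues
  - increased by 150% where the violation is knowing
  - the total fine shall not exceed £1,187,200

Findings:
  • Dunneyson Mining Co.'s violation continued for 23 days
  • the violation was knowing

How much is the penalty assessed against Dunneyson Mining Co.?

First 20 days: 20 × £8,260 = £165,200
Remaining days: (23 − 20) × £21,010 = £63,030
Per-day component: £165,200 + £63,030 = £228,230
Base plus per-day: £149,100 + £228,230 = £377,330
Enhancement: 150% of £377,330 = £565,995
Enhanced fine: £377,330 + £565,995 = £943,325
Cap at £1,187,200: £943,325 is within the cap, no reduction.

£943,325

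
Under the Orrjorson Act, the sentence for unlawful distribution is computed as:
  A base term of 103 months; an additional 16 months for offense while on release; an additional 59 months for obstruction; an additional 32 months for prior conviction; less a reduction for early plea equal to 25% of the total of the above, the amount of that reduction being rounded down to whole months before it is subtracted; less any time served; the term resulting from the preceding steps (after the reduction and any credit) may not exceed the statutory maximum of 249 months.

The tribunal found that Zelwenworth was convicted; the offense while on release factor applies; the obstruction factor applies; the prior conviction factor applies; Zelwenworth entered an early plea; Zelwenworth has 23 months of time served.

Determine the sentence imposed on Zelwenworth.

135 months

Offense while on release enhancement: +16 months
Obstruction enhancement: +59 months
Prior conviction enhancement: +32 months
Adjusted term: 103 months + 16 months + 59 months + 32 months = 210 months
Early plea reduction: 25% of 210 months = 52 months (rounded down)
After reduction: 210 − 52 = 158 months
Less time served: 158 months − 23 months = 135 months
Cap at 249 months: 135 months is within the cap, no reduction.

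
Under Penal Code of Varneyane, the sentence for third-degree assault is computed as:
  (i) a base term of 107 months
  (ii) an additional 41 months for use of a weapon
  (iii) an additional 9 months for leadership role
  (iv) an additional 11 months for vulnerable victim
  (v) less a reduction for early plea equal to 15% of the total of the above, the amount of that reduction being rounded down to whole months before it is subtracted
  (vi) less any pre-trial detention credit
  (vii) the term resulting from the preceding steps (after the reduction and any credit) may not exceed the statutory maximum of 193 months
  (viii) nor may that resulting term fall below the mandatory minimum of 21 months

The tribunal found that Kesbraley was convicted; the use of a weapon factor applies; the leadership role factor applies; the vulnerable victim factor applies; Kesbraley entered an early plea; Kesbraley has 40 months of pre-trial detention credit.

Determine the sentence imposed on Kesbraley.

Use of a weapon enhancement: +41 months
Leadership role enhancement: +9 months
Vulnerable victim enhancement: +11 months
Adjusted term: 107 months + 41 months + 9 months + 11 months = 168 months
Early plea reduction: 15% of 168 months = 25 months (rounded down)
After reduction: 168 − 25 = 143 months
Less pre-trial detention credit: 143 months − 40 months = 103 months
Cap at 193 months: 103 months is within the cap, no reduction.
Minimum 21 months: 103 months meets the minimum, no increase.

103 months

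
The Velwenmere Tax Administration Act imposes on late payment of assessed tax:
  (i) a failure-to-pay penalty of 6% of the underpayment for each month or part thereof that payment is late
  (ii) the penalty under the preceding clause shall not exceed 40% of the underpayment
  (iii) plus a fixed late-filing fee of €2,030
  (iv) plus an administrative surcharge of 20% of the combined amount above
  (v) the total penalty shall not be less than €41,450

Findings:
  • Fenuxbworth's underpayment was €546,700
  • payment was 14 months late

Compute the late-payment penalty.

€264,852

Accrued rate: 6% × 14 = 84%, capped at 40% → 40%
Failure-to-pay penalty: 40% of €546,700 = €218,680
Penalty before surcharge: €218,680 + €2,030 = €220,710
Administrative surcharge: 20% of €220,710 = €44,142
Total penalty: €220,710 + €44,142 = €264,852
Minimum €41,450: €264,852 meets the minimum, no increase.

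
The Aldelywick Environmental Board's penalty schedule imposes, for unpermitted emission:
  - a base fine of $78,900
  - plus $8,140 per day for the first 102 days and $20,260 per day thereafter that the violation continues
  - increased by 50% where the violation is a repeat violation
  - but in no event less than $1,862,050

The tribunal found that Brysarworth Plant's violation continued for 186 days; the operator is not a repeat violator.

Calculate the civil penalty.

Civil penalty: $2,611,020

First 102 days: 102 × $8,140 = $830,280
Remaining days: (186 − 102) × $20,260 = $1,701,840
Per-day component: $830,280 + $1,701,840 = $2,532,120
Base plus per-day: $78,900 + $2,532,120 = $2,611,020
The operator is not a repeat violator: no 50% increase.
Minimum $1,862,050: $2,611,020 meets the minimum, no increase.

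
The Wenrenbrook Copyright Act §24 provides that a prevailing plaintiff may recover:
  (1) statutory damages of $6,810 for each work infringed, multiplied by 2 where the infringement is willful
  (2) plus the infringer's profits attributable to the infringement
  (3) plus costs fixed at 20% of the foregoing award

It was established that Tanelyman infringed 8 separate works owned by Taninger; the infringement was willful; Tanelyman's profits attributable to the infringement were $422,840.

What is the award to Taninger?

Statutory damages: 8 × $6,810 = $54,480
Doubled: 2 × $54,480 = $108,960
Combined award: $108,960 + $422,840 = $531,800
Costs: 20% of $531,800 = $106,360
Award plus costs: $531,800 + $106,360 = $638,160

Award: $638,160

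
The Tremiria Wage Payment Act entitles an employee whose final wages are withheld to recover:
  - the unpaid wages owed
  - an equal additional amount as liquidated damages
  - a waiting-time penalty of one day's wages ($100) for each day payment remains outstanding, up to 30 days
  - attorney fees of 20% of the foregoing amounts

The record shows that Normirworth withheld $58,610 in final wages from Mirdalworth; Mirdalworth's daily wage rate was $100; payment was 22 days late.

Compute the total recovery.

Liquidated damages (equal amount): $58,610
Penalty days: min(22, 30) = 22
Waiting-time penalty: 22 × $100 = $2,200
Subtotal: $58,610 + $58,610 + $2,200 = $119,420
Attorney fees: 20% of $119,420 = $23,884
Total award: $119,420 + $23,884 = $143,304

$143,304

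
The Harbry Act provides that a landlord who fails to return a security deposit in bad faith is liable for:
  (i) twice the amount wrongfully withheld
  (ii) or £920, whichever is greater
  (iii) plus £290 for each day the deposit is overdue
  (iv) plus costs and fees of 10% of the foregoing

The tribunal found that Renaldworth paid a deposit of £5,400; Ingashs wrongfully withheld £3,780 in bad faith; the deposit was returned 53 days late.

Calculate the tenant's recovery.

£25,223

Doubled: 2 × £3,780 = £7,560
Minimum £920: £7,560 meets the minimum, no increase.
Late-return penalty: 53 × £290 = £15,370
Damages plus late penalty: £7,560 + £15,370 = £22,930
Costs and fees: 10% of £22,930 = £2,293
Total recovery: £22,930 + £2,293 = £25,223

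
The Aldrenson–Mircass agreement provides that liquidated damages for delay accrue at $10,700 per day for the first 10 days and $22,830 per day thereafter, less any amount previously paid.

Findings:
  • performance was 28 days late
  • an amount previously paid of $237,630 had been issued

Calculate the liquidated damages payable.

$280,310

First 10 days: 10 × $10,700 = $107,000
Remaining days: (28 − 10) × $22,830 = $410,940
Accrued per-day damages: $107,000 + $410,940 = $517,940
Less amount previously paid: $517,940 − $237,630 = $280,310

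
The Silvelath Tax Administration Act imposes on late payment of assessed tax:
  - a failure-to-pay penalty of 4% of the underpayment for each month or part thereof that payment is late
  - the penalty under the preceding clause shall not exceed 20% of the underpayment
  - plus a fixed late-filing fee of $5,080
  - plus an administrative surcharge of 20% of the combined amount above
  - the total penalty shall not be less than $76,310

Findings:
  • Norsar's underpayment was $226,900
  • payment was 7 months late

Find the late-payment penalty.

Penalty: $76,310

Accrued rate: 4% × 7 = 28%, capped at 20% → 20%
Failure-to-pay penalty: 20% of $226,900 = $45,380
Penalty before surcharge: $45,380 + $5,080 = $50,460
Administrative surcharge: 20% of $50,460 = $10,092
Total penalty: $50,460 + $10,092 = $60,552
Minimum $76,310: $60,552 is below the minimum → $76,310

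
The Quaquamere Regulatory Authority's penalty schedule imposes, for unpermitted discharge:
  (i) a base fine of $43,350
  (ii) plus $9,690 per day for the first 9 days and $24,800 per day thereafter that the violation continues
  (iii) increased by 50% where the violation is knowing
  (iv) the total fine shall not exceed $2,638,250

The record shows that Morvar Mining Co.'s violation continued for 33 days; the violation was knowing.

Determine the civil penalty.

$1,088,640

First 9 days: 9 × $9,690 = $87,210
Remaining days: (33 − 9) × $24,800 = $595,200
Per-day component: $87,210 + $595,200 = $682,410
Base plus per-day: $43,350 + $682,410 = $725,760
Enhancement: 50% of $725,760 = $362,880
Enhanced fine: $725,760 + $362,880 = $1,088,640
Cap at $2,638,250: $1,088,640 is within the cap, no reduction.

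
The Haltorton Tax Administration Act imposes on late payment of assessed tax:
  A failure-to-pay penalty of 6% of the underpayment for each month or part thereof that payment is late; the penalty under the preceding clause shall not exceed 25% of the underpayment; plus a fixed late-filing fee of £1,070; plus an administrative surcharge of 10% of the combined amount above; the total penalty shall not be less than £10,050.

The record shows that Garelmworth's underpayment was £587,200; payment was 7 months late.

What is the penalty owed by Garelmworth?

Accrued rate: 6% × 7 = 42%, capped at 25% → 25%
Failure-to-pay penalty: 25% of £587,200 = £146,800
Penalty before surcharge: £146,800 + £1,070 = £147,870
Administrative surcharge: 10% of £147,870 = £14,787
Total penalty: £147,870 + £14,787 = £162,657
Minimum £10,050: £162,657 meets the minimum, no increase.

£162,657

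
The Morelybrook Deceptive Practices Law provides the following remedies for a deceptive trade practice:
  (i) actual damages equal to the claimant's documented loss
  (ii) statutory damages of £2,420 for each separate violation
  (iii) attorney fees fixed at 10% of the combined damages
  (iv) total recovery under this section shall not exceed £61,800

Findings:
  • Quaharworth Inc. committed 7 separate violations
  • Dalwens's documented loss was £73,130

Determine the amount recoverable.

Statutory damages: 7 × £2,420 = £16,940
Combined damages: £73,130 + £16,940 = £90,070
Attorney fees: 10% of £90,070 = £9,007
Total before cap: £90,070 + £9,007 = £99,077
Cap at £61,800: £99,077 exceeds the cap → £61,800

£61,800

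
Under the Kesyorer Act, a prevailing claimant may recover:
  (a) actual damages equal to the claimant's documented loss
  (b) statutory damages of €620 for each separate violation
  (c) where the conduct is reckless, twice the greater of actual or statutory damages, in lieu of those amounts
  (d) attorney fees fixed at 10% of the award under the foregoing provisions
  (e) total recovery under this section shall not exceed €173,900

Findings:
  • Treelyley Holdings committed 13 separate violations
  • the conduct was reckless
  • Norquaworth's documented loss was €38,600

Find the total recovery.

€84,920

Statutory damages: 13 × €620 = €8,060
Greater of actual damages (€38,600) or statutory damages (€8,060): €38,600
Doubled: 2 × €38,600 = €77,200
Attorney fees: 10% of €77,200 = €7,720
Total before cap: €77,200 + €7,720 = €84,920
Cap at €173,900: €84,920 is within the cap, no reduction.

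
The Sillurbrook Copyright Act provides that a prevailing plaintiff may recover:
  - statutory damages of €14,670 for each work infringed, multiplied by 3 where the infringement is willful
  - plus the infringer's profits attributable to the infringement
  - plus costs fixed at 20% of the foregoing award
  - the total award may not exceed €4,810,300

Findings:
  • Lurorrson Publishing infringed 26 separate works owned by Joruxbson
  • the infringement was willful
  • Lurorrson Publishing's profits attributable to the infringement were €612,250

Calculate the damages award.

€2,107,812

Statutory damages: 26 × €14,670 = €381,420
Trebled: 3 × €381,420 = €1,144,260
Combined award: €1,144,260 + €612,250 = €1,756,510
Costs: 20% of €1,756,510 = €351,302
Award plus costs: €1,756,510 + €351,302 = €2,107,812
Cap at €4,810,300: €2,107,812 is within the cap, no reduction.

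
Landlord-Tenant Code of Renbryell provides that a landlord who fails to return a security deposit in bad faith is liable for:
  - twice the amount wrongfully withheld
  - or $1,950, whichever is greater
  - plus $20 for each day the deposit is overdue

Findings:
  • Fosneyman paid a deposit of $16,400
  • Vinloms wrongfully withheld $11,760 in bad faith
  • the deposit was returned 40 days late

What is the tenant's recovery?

$24,320

Doubled: 2 × $11,760 = $23,520
Minimum $1,950: $23,520 meets the minimum, no increase.
Late-return penalty: 40 × $20 = $800
Damages plus late penalty: $23,520 + $800 = $24,320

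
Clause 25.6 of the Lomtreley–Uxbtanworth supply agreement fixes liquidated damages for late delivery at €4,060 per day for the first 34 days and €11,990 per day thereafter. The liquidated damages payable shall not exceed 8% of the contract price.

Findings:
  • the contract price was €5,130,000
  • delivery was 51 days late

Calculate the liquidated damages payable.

First 34 days: 34 × €4,060 = €138,040
Remaining days: (51 − 34) × €11,990 = €203,830
Accrued per-day damages: €138,040 + €203,830 = €341,870
Cap: 8% of €5,130,000 = €410,400
Cap at €410,400: €341,870 is within the cap, no reduction.

€341,870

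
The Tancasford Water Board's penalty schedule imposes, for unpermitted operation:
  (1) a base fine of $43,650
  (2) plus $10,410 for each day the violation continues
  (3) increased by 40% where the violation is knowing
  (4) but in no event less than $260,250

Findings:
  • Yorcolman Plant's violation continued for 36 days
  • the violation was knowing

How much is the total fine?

Per-day component: 36 × $10,410 = $374,760
Base plus per-day: $43,650 + $374,760 = $418,410
Enhancement: 40% of $418,410 = $167,364
Enhanced fine: $418,410 + $167,364 = $585,774
Minimum $260,250: $585,774 meets the minimum, no increase.

$585,774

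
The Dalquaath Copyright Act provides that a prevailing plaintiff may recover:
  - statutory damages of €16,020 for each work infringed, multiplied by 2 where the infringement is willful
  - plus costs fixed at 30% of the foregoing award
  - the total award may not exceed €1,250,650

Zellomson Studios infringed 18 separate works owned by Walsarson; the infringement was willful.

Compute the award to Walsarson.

Statutory damages: 18 × €16,020 = €288,360
Doubled: 2 × €288,360 = €576,720
Costs: 30% of €576,720 = €173,016
Award plus costs: €576,720 + €173,016 = €749,736
Cap at €1,250,650: €749,736 is within the cap, no reduction.

€749,736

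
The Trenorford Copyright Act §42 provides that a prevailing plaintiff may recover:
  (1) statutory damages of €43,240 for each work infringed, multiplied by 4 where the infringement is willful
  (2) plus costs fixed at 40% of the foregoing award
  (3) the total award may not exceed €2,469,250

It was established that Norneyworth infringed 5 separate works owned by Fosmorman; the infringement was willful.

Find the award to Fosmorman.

Statutory damages: 5 × €43,240 = €216,200
Multiplied by 4: 4 × €216,200 = €864,800
Costs: 40% of €864,800 = €345,920
Award plus costs: €864,800 + €345,920 = €1,210,720
Cap at €2,469,250: €1,210,720 is within the cap, no reduction.

€1,210,720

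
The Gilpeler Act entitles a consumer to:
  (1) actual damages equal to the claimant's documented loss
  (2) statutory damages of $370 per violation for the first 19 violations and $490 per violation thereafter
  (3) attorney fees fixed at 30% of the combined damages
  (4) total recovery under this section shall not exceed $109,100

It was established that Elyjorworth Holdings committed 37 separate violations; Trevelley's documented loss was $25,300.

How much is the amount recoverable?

$53,495

First 19 violations: 19 × $370 = $7,030
Remaining violations: (37 − 19) × $490 = $8,820
Statutory damages: $7,030 + $8,820 = $15,850
Combined damages: $25,300 + $15,850 = $41,150
Attorney fees: 30% of $41,150 = $12,345
Total before cap: $41,150 + $12,345 = $53,495
Cap at $109,100: $53,495 is within the cap, no reduction.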